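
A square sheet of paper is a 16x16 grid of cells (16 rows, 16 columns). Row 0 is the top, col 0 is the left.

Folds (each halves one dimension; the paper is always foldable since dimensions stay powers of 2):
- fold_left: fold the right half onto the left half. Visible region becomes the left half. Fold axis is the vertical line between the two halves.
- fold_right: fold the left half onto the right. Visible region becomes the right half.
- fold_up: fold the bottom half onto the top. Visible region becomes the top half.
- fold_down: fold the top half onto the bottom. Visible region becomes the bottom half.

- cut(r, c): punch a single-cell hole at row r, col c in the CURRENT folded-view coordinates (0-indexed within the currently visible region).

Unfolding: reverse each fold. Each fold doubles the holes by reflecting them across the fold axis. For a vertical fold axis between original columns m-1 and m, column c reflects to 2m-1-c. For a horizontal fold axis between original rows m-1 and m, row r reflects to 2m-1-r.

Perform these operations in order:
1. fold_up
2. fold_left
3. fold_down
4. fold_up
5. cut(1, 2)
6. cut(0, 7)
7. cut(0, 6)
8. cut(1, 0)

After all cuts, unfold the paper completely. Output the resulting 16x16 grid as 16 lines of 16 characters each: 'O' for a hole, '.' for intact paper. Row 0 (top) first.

Answer: ......OOOO......
O.O..........O.O
O.O..........O.O
......OOOO......
......OOOO......
O.O..........O.O
O.O..........O.O
......OOOO......
......OOOO......
O.O..........O.O
O.O..........O.O
......OOOO......
......OOOO......
O.O..........O.O
O.O..........O.O
......OOOO......

Derivation:
Op 1 fold_up: fold axis h@8; visible region now rows[0,8) x cols[0,16) = 8x16
Op 2 fold_left: fold axis v@8; visible region now rows[0,8) x cols[0,8) = 8x8
Op 3 fold_down: fold axis h@4; visible region now rows[4,8) x cols[0,8) = 4x8
Op 4 fold_up: fold axis h@6; visible region now rows[4,6) x cols[0,8) = 2x8
Op 5 cut(1, 2): punch at orig (5,2); cuts so far [(5, 2)]; region rows[4,6) x cols[0,8) = 2x8
Op 6 cut(0, 7): punch at orig (4,7); cuts so far [(4, 7), (5, 2)]; region rows[4,6) x cols[0,8) = 2x8
Op 7 cut(0, 6): punch at orig (4,6); cuts so far [(4, 6), (4, 7), (5, 2)]; region rows[4,6) x cols[0,8) = 2x8
Op 8 cut(1, 0): punch at orig (5,0); cuts so far [(4, 6), (4, 7), (5, 0), (5, 2)]; region rows[4,6) x cols[0,8) = 2x8
Unfold 1 (reflect across h@6): 8 holes -> [(4, 6), (4, 7), (5, 0), (5, 2), (6, 0), (6, 2), (7, 6), (7, 7)]
Unfold 2 (reflect across h@4): 16 holes -> [(0, 6), (0, 7), (1, 0), (1, 2), (2, 0), (2, 2), (3, 6), (3, 7), (4, 6), (4, 7), (5, 0), (5, 2), (6, 0), (6, 2), (7, 6), (7, 7)]
Unfold 3 (reflect across v@8): 32 holes -> [(0, 6), (0, 7), (0, 8), (0, 9), (1, 0), (1, 2), (1, 13), (1, 15), (2, 0), (2, 2), (2, 13), (2, 15), (3, 6), (3, 7), (3, 8), (3, 9), (4, 6), (4, 7), (4, 8), (4, 9), (5, 0), (5, 2), (5, 13), (5, 15), (6, 0), (6, 2), (6, 13), (6, 15), (7, 6), (7, 7), (7, 8), (7, 9)]
Unfold 4 (reflect across h@8): 64 holes -> [(0, 6), (0, 7), (0, 8), (0, 9), (1, 0), (1, 2), (1, 13), (1, 15), (2, 0), (2, 2), (2, 13), (2, 15), (3, 6), (3, 7), (3, 8), (3, 9), (4, 6), (4, 7), (4, 8), (4, 9), (5, 0), (5, 2), (5, 13), (5, 15), (6, 0), (6, 2), (6, 13), (6, 15), (7, 6), (7, 7), (7, 8), (7, 9), (8, 6), (8, 7), (8, 8), (8, 9), (9, 0), (9, 2), (9, 13), (9, 15), (10, 0), (10, 2), (10, 13), (10, 15), (11, 6), (11, 7), (11, 8), (11, 9), (12, 6), (12, 7), (12, 8), (12, 9), (13, 0), (13, 2), (13, 13), (13, 15), (14, 0), (14, 2), (14, 13), (14, 15), (15, 6), (15, 7), (15, 8), (15, 9)]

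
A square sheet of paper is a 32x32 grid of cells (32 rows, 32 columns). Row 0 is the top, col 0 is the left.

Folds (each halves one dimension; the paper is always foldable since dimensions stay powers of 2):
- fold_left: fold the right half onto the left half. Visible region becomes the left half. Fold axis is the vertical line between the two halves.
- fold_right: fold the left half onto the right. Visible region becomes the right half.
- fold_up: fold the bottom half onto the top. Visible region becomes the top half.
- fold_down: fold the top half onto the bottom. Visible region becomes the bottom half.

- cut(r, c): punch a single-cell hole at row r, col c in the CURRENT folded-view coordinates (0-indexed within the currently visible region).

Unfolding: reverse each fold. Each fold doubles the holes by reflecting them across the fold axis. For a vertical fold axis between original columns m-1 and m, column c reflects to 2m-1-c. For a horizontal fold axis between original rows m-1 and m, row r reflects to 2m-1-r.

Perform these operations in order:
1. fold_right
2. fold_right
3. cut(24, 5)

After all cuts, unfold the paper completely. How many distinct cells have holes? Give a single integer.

Op 1 fold_right: fold axis v@16; visible region now rows[0,32) x cols[16,32) = 32x16
Op 2 fold_right: fold axis v@24; visible region now rows[0,32) x cols[24,32) = 32x8
Op 3 cut(24, 5): punch at orig (24,29); cuts so far [(24, 29)]; region rows[0,32) x cols[24,32) = 32x8
Unfold 1 (reflect across v@24): 2 holes -> [(24, 18), (24, 29)]
Unfold 2 (reflect across v@16): 4 holes -> [(24, 2), (24, 13), (24, 18), (24, 29)]

Answer: 4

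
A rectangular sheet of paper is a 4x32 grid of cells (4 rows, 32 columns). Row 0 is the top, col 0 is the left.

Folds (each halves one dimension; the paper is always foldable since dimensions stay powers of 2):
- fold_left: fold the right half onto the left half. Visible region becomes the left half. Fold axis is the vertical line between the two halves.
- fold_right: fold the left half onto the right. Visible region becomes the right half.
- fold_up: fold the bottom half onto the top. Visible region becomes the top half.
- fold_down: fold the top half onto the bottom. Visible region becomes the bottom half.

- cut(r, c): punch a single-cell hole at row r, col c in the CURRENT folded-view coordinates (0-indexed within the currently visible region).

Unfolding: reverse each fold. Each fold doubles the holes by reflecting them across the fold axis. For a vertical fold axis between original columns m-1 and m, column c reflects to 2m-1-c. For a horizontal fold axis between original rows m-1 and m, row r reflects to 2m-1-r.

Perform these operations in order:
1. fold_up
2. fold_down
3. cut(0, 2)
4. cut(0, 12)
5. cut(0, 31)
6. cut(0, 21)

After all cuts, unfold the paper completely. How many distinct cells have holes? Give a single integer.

Op 1 fold_up: fold axis h@2; visible region now rows[0,2) x cols[0,32) = 2x32
Op 2 fold_down: fold axis h@1; visible region now rows[1,2) x cols[0,32) = 1x32
Op 3 cut(0, 2): punch at orig (1,2); cuts so far [(1, 2)]; region rows[1,2) x cols[0,32) = 1x32
Op 4 cut(0, 12): punch at orig (1,12); cuts so far [(1, 2), (1, 12)]; region rows[1,2) x cols[0,32) = 1x32
Op 5 cut(0, 31): punch at orig (1,31); cuts so far [(1, 2), (1, 12), (1, 31)]; region rows[1,2) x cols[0,32) = 1x32
Op 6 cut(0, 21): punch at orig (1,21); cuts so far [(1, 2), (1, 12), (1, 21), (1, 31)]; region rows[1,2) x cols[0,32) = 1x32
Unfold 1 (reflect across h@1): 8 holes -> [(0, 2), (0, 12), (0, 21), (0, 31), (1, 2), (1, 12), (1, 21), (1, 31)]
Unfold 2 (reflect across h@2): 16 holes -> [(0, 2), (0, 12), (0, 21), (0, 31), (1, 2), (1, 12), (1, 21), (1, 31), (2, 2), (2, 12), (2, 21), (2, 31), (3, 2), (3, 12), (3, 21), (3, 31)]

Answer: 16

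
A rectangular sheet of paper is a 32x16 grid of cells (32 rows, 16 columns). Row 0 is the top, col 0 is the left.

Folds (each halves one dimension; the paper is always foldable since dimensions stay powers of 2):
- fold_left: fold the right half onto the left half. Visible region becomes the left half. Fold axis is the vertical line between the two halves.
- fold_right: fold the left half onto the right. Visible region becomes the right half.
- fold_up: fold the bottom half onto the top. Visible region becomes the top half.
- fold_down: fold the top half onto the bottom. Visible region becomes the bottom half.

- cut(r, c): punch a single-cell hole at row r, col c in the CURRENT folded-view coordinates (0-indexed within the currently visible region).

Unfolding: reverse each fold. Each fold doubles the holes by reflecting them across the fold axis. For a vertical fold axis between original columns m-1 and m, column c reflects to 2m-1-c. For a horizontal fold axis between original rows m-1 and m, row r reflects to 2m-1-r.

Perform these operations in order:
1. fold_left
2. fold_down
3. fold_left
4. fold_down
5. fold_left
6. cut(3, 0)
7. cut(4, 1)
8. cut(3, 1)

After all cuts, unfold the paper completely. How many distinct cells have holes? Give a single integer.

Op 1 fold_left: fold axis v@8; visible region now rows[0,32) x cols[0,8) = 32x8
Op 2 fold_down: fold axis h@16; visible region now rows[16,32) x cols[0,8) = 16x8
Op 3 fold_left: fold axis v@4; visible region now rows[16,32) x cols[0,4) = 16x4
Op 4 fold_down: fold axis h@24; visible region now rows[24,32) x cols[0,4) = 8x4
Op 5 fold_left: fold axis v@2; visible region now rows[24,32) x cols[0,2) = 8x2
Op 6 cut(3, 0): punch at orig (27,0); cuts so far [(27, 0)]; region rows[24,32) x cols[0,2) = 8x2
Op 7 cut(4, 1): punch at orig (28,1); cuts so far [(27, 0), (28, 1)]; region rows[24,32) x cols[0,2) = 8x2
Op 8 cut(3, 1): punch at orig (27,1); cuts so far [(27, 0), (27, 1), (28, 1)]; region rows[24,32) x cols[0,2) = 8x2
Unfold 1 (reflect across v@2): 6 holes -> [(27, 0), (27, 1), (27, 2), (27, 3), (28, 1), (28, 2)]
Unfold 2 (reflect across h@24): 12 holes -> [(19, 1), (19, 2), (20, 0), (20, 1), (20, 2), (20, 3), (27, 0), (27, 1), (27, 2), (27, 3), (28, 1), (28, 2)]
Unfold 3 (reflect across v@4): 24 holes -> [(19, 1), (19, 2), (19, 5), (19, 6), (20, 0), (20, 1), (20, 2), (20, 3), (20, 4), (20, 5), (20, 6), (20, 7), (27, 0), (27, 1), (27, 2), (27, 3), (27, 4), (27, 5), (27, 6), (27, 7), (28, 1), (28, 2), (28, 5), (28, 6)]
Unfold 4 (reflect across h@16): 48 holes -> [(3, 1), (3, 2), (3, 5), (3, 6), (4, 0), (4, 1), (4, 2), (4, 3), (4, 4), (4, 5), (4, 6), (4, 7), (11, 0), (11, 1), (11, 2), (11, 3), (11, 4), (11, 5), (11, 6), (11, 7), (12, 1), (12, 2), (12, 5), (12, 6), (19, 1), (19, 2), (19, 5), (19, 6), (20, 0), (20, 1), (20, 2), (20, 3), (20, 4), (20, 5), (20, 6), (20, 7), (27, 0), (27, 1), (27, 2), (27, 3), (27, 4), (27, 5), (27, 6), (27, 7), (28, 1), (28, 2), (28, 5), (28, 6)]
Unfold 5 (reflect across v@8): 96 holes -> [(3, 1), (3, 2), (3, 5), (3, 6), (3, 9), (3, 10), (3, 13), (3, 14), (4, 0), (4, 1), (4, 2), (4, 3), (4, 4), (4, 5), (4, 6), (4, 7), (4, 8), (4, 9), (4, 10), (4, 11), (4, 12), (4, 13), (4, 14), (4, 15), (11, 0), (11, 1), (11, 2), (11, 3), (11, 4), (11, 5), (11, 6), (11, 7), (11, 8), (11, 9), (11, 10), (11, 11), (11, 12), (11, 13), (11, 14), (11, 15), (12, 1), (12, 2), (12, 5), (12, 6), (12, 9), (12, 10), (12, 13), (12, 14), (19, 1), (19, 2), (19, 5), (19, 6), (19, 9), (19, 10), (19, 13), (19, 14), (20, 0), (20, 1), (20, 2), (20, 3), (20, 4), (20, 5), (20, 6), (20, 7), (20, 8), (20, 9), (20, 10), (20, 11), (20, 12), (20, 13), (20, 14), (20, 15), (27, 0), (27, 1), (27, 2), (27, 3), (27, 4), (27, 5), (27, 6), (27, 7), (27, 8), (27, 9), (27, 10), (27, 11), (27, 12), (27, 13), (27, 14), (27, 15), (28, 1), (28, 2), (28, 5), (28, 6), (28, 9), (28, 10), (28, 13), (28, 14)]

Answer: 96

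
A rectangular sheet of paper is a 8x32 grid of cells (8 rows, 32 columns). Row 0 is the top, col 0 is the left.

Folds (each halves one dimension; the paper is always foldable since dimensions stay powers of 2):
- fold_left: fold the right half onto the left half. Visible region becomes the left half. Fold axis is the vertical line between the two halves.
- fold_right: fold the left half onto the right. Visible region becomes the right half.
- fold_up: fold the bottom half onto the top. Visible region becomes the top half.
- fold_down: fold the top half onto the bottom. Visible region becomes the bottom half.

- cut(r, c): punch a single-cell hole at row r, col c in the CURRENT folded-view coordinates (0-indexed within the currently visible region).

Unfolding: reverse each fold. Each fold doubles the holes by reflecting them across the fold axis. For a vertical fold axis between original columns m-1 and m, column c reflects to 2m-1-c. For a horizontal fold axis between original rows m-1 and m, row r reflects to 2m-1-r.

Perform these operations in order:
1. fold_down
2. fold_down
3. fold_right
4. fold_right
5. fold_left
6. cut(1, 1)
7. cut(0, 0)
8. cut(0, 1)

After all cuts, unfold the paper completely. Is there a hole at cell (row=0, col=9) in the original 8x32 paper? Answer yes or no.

Answer: yes

Derivation:
Op 1 fold_down: fold axis h@4; visible region now rows[4,8) x cols[0,32) = 4x32
Op 2 fold_down: fold axis h@6; visible region now rows[6,8) x cols[0,32) = 2x32
Op 3 fold_right: fold axis v@16; visible region now rows[6,8) x cols[16,32) = 2x16
Op 4 fold_right: fold axis v@24; visible region now rows[6,8) x cols[24,32) = 2x8
Op 5 fold_left: fold axis v@28; visible region now rows[6,8) x cols[24,28) = 2x4
Op 6 cut(1, 1): punch at orig (7,25); cuts so far [(7, 25)]; region rows[6,8) x cols[24,28) = 2x4
Op 7 cut(0, 0): punch at orig (6,24); cuts so far [(6, 24), (7, 25)]; region rows[6,8) x cols[24,28) = 2x4
Op 8 cut(0, 1): punch at orig (6,25); cuts so far [(6, 24), (6, 25), (7, 25)]; region rows[6,8) x cols[24,28) = 2x4
Unfold 1 (reflect across v@28): 6 holes -> [(6, 24), (6, 25), (6, 30), (6, 31), (7, 25), (7, 30)]
Unfold 2 (reflect across v@24): 12 holes -> [(6, 16), (6, 17), (6, 22), (6, 23), (6, 24), (6, 25), (6, 30), (6, 31), (7, 17), (7, 22), (7, 25), (7, 30)]
Unfold 3 (reflect across v@16): 24 holes -> [(6, 0), (6, 1), (6, 6), (6, 7), (6, 8), (6, 9), (6, 14), (6, 15), (6, 16), (6, 17), (6, 22), (6, 23), (6, 24), (6, 25), (6, 30), (6, 31), (7, 1), (7, 6), (7, 9), (7, 14), (7, 17), (7, 22), (7, 25), (7, 30)]
Unfold 4 (reflect across h@6): 48 holes -> [(4, 1), (4, 6), (4, 9), (4, 14), (4, 17), (4, 22), (4, 25), (4, 30), (5, 0), (5, 1), (5, 6), (5, 7), (5, 8), (5, 9), (5, 14), (5, 15), (5, 16), (5, 17), (5, 22), (5, 23), (5, 24), (5, 25), (5, 30), (5, 31), (6, 0), (6, 1), (6, 6), (6, 7), (6, 8), (6, 9), (6, 14), (6, 15), (6, 16), (6, 17), (6, 22), (6, 23), (6, 24), (6, 25), (6, 30), (6, 31), (7, 1), (7, 6), (7, 9), (7, 14), (7, 17), (7, 22), (7, 25), (7, 30)]
Unfold 5 (reflect across h@4): 96 holes -> [(0, 1), (0, 6), (0, 9), (0, 14), (0, 17), (0, 22), (0, 25), (0, 30), (1, 0), (1, 1), (1, 6), (1, 7), (1, 8), (1, 9), (1, 14), (1, 15), (1, 16), (1, 17), (1, 22), (1, 23), (1, 24), (1, 25), (1, 30), (1, 31), (2, 0), (2, 1), (2, 6), (2, 7), (2, 8), (2, 9), (2, 14), (2, 15), (2, 16), (2, 17), (2, 22), (2, 23), (2, 24), (2, 25), (2, 30), (2, 31), (3, 1), (3, 6), (3, 9), (3, 14), (3, 17), (3, 22), (3, 25), (3, 30), (4, 1), (4, 6), (4, 9), (4, 14), (4, 17), (4, 22), (4, 25), (4, 30), (5, 0), (5, 1), (5, 6), (5, 7), (5, 8), (5, 9), (5, 14), (5, 15), (5, 16), (5, 17), (5, 22), (5, 23), (5, 24), (5, 25), (5, 30), (5, 31), (6, 0), (6, 1), (6, 6), (6, 7), (6, 8), (6, 9), (6, 14), (6, 15), (6, 16), (6, 17), (6, 22), (6, 23), (6, 24), (6, 25), (6, 30), (6, 31), (7, 1), (7, 6), (7, 9), (7, 14), (7, 17), (7, 22), (7, 25), (7, 30)]
Holes: [(0, 1), (0, 6), (0, 9), (0, 14), (0, 17), (0, 22), (0, 25), (0, 30), (1, 0), (1, 1), (1, 6), (1, 7), (1, 8), (1, 9), (1, 14), (1, 15), (1, 16), (1, 17), (1, 22), (1, 23), (1, 24), (1, 25), (1, 30), (1, 31), (2, 0), (2, 1), (2, 6), (2, 7), (2, 8), (2, 9), (2, 14), (2, 15), (2, 16), (2, 17), (2, 22), (2, 23), (2, 24), (2, 25), (2, 30), (2, 31), (3, 1), (3, 6), (3, 9), (3, 14), (3, 17), (3, 22), (3, 25), (3, 30), (4, 1), (4, 6), (4, 9), (4, 14), (4, 17), (4, 22), (4, 25), (4, 30), (5, 0), (5, 1), (5, 6), (5, 7), (5, 8), (5, 9), (5, 14), (5, 15), (5, 16), (5, 17), (5, 22), (5, 23), (5, 24), (5, 25), (5, 30), (5, 31), (6, 0), (6, 1), (6, 6), (6, 7), (6, 8), (6, 9), (6, 14), (6, 15), (6, 16), (6, 17), (6, 22), (6, 23), (6, 24), (6, 25), (6, 30), (6, 31), (7, 1), (7, 6), (7, 9), (7, 14), (7, 17), (7, 22), (7, 25), (7, 30)]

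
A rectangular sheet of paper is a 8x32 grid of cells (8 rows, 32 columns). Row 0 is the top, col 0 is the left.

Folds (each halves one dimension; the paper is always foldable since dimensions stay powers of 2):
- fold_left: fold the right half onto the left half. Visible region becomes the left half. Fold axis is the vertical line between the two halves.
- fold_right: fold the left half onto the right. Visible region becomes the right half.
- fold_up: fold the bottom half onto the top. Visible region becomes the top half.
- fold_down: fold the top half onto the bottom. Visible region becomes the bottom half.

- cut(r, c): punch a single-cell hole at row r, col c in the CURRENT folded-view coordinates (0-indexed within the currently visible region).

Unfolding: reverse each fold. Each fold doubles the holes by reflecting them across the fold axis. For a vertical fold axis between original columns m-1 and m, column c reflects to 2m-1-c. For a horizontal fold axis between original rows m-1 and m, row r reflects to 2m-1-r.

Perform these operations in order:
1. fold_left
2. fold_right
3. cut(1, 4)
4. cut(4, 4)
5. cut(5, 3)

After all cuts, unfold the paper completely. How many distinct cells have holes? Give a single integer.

Op 1 fold_left: fold axis v@16; visible region now rows[0,8) x cols[0,16) = 8x16
Op 2 fold_right: fold axis v@8; visible region now rows[0,8) x cols[8,16) = 8x8
Op 3 cut(1, 4): punch at orig (1,12); cuts so far [(1, 12)]; region rows[0,8) x cols[8,16) = 8x8
Op 4 cut(4, 4): punch at orig (4,12); cuts so far [(1, 12), (4, 12)]; region rows[0,8) x cols[8,16) = 8x8
Op 5 cut(5, 3): punch at orig (5,11); cuts so far [(1, 12), (4, 12), (5, 11)]; region rows[0,8) x cols[8,16) = 8x8
Unfold 1 (reflect across v@8): 6 holes -> [(1, 3), (1, 12), (4, 3), (4, 12), (5, 4), (5, 11)]
Unfold 2 (reflect across v@16): 12 holes -> [(1, 3), (1, 12), (1, 19), (1, 28), (4, 3), (4, 12), (4, 19), (4, 28), (5, 4), (5, 11), (5, 20), (5, 27)]

Answer: 12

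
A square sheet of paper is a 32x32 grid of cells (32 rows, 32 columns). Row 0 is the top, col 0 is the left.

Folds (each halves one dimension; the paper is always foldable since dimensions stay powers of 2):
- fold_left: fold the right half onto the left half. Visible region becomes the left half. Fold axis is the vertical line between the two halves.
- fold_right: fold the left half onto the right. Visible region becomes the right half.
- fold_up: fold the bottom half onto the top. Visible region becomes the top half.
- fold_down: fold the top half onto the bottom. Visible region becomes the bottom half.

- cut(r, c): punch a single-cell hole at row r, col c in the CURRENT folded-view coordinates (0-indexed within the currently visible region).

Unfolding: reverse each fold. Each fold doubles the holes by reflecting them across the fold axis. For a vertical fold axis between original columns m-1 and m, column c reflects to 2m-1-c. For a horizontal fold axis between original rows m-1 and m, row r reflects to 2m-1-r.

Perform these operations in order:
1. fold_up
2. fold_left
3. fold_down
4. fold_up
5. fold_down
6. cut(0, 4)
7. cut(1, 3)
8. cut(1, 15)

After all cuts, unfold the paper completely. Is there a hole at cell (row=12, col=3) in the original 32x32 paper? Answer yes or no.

Answer: yes

Derivation:
Op 1 fold_up: fold axis h@16; visible region now rows[0,16) x cols[0,32) = 16x32
Op 2 fold_left: fold axis v@16; visible region now rows[0,16) x cols[0,16) = 16x16
Op 3 fold_down: fold axis h@8; visible region now rows[8,16) x cols[0,16) = 8x16
Op 4 fold_up: fold axis h@12; visible region now rows[8,12) x cols[0,16) = 4x16
Op 5 fold_down: fold axis h@10; visible region now rows[10,12) x cols[0,16) = 2x16
Op 6 cut(0, 4): punch at orig (10,4); cuts so far [(10, 4)]; region rows[10,12) x cols[0,16) = 2x16
Op 7 cut(1, 3): punch at orig (11,3); cuts so far [(10, 4), (11, 3)]; region rows[10,12) x cols[0,16) = 2x16
Op 8 cut(1, 15): punch at orig (11,15); cuts so far [(10, 4), (11, 3), (11, 15)]; region rows[10,12) x cols[0,16) = 2x16
Unfold 1 (reflect across h@10): 6 holes -> [(8, 3), (8, 15), (9, 4), (10, 4), (11, 3), (11, 15)]
Unfold 2 (reflect across h@12): 12 holes -> [(8, 3), (8, 15), (9, 4), (10, 4), (11, 3), (11, 15), (12, 3), (12, 15), (13, 4), (14, 4), (15, 3), (15, 15)]
Unfold 3 (reflect across h@8): 24 holes -> [(0, 3), (0, 15), (1, 4), (2, 4), (3, 3), (3, 15), (4, 3), (4, 15), (5, 4), (6, 4), (7, 3), (7, 15), (8, 3), (8, 15), (9, 4), (10, 4), (11, 3), (11, 15), (12, 3), (12, 15), (13, 4), (14, 4), (15, 3), (15, 15)]
Unfold 4 (reflect across v@16): 48 holes -> [(0, 3), (0, 15), (0, 16), (0, 28), (1, 4), (1, 27), (2, 4), (2, 27), (3, 3), (3, 15), (3, 16), (3, 28), (4, 3), (4, 15), (4, 16), (4, 28), (5, 4), (5, 27), (6, 4), (6, 27), (7, 3), (7, 15), (7, 16), (7, 28), (8, 3), (8, 15), (8, 16), (8, 28), (9, 4), (9, 27), (10, 4), (10, 27), (11, 3), (11, 15), (11, 16), (11, 28), (12, 3), (12, 15), (12, 16), (12, 28), (13, 4), (13, 27), (14, 4), (14, 27), (15, 3), (15, 15), (15, 16), (15, 28)]
Unfold 5 (reflect across h@16): 96 holes -> [(0, 3), (0, 15), (0, 16), (0, 28), (1, 4), (1, 27), (2, 4), (2, 27), (3, 3), (3, 15), (3, 16), (3, 28), (4, 3), (4, 15), (4, 16), (4, 28), (5, 4), (5, 27), (6, 4), (6, 27), (7, 3), (7, 15), (7, 16), (7, 28), (8, 3), (8, 15), (8, 16), (8, 28), (9, 4), (9, 27), (10, 4), (10, 27), (11, 3), (11, 15), (11, 16), (11, 28), (12, 3), (12, 15), (12, 16), (12, 28), (13, 4), (13, 27), (14, 4), (14, 27), (15, 3), (15, 15), (15, 16), (15, 28), (16, 3), (16, 15), (16, 16), (16, 28), (17, 4), (17, 27), (18, 4), (18, 27), (19, 3), (19, 15), (19, 16), (19, 28), (20, 3), (20, 15), (20, 16), (20, 28), (21, 4), (21, 27), (22, 4), (22, 27), (23, 3), (23, 15), (23, 16), (23, 28), (24, 3), (24, 15), (24, 16), (24, 28), (25, 4), (25, 27), (26, 4), (26, 27), (27, 3), (27, 15), (27, 16), (27, 28), (28, 3), (28, 15), (28, 16), (28, 28), (29, 4), (29, 27), (30, 4), (30, 27), (31, 3), (31, 15), (31, 16), (31, 28)]
Holes: [(0, 3), (0, 15), (0, 16), (0, 28), (1, 4), (1, 27), (2, 4), (2, 27), (3, 3), (3, 15), (3, 16), (3, 28), (4, 3), (4, 15), (4, 16), (4, 28), (5, 4), (5, 27), (6, 4), (6, 27), (7, 3), (7, 15), (7, 16), (7, 28), (8, 3), (8, 15), (8, 16), (8, 28), (9, 4), (9, 27), (10, 4), (10, 27), (11, 3), (11, 15), (11, 16), (11, 28), (12, 3), (12, 15), (12, 16), (12, 28), (13, 4), (13, 27), (14, 4), (14, 27), (15, 3), (15, 15), (15, 16), (15, 28), (16, 3), (16, 15), (16, 16), (16, 28), (17, 4), (17, 27), (18, 4), (18, 27), (19, 3), (19, 15), (19, 16), (19, 28), (20, 3), (20, 15), (20, 16), (20, 28), (21, 4), (21, 27), (22, 4), (22, 27), (23, 3), (23, 15), (23, 16), (23, 28), (24, 3), (24, 15), (24, 16), (24, 28), (25, 4), (25, 27), (26, 4), (26, 27), (27, 3), (27, 15), (27, 16), (27, 28), (28, 3), (28, 15), (28, 16), (28, 28), (29, 4), (29, 27), (30, 4), (30, 27), (31, 3), (31, 15), (31, 16), (31, 28)]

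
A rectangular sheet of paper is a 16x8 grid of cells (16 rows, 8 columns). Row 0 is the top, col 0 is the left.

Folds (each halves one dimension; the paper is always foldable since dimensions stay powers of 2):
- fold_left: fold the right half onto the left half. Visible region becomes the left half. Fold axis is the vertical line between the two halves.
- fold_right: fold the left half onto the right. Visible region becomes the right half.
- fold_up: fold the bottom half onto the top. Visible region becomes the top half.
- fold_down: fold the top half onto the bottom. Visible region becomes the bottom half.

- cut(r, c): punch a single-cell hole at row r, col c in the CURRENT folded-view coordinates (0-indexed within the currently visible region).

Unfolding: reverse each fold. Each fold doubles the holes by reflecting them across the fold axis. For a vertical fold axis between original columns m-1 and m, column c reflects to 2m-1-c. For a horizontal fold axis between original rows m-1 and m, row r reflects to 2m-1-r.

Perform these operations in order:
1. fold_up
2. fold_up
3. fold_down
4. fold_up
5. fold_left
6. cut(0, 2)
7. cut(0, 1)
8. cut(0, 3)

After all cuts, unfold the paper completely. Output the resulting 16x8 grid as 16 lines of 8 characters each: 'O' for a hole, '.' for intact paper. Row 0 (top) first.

Op 1 fold_up: fold axis h@8; visible region now rows[0,8) x cols[0,8) = 8x8
Op 2 fold_up: fold axis h@4; visible region now rows[0,4) x cols[0,8) = 4x8
Op 3 fold_down: fold axis h@2; visible region now rows[2,4) x cols[0,8) = 2x8
Op 4 fold_up: fold axis h@3; visible region now rows[2,3) x cols[0,8) = 1x8
Op 5 fold_left: fold axis v@4; visible region now rows[2,3) x cols[0,4) = 1x4
Op 6 cut(0, 2): punch at orig (2,2); cuts so far [(2, 2)]; region rows[2,3) x cols[0,4) = 1x4
Op 7 cut(0, 1): punch at orig (2,1); cuts so far [(2, 1), (2, 2)]; region rows[2,3) x cols[0,4) = 1x4
Op 8 cut(0, 3): punch at orig (2,3); cuts so far [(2, 1), (2, 2), (2, 3)]; region rows[2,3) x cols[0,4) = 1x4
Unfold 1 (reflect across v@4): 6 holes -> [(2, 1), (2, 2), (2, 3), (2, 4), (2, 5), (2, 6)]
Unfold 2 (reflect across h@3): 12 holes -> [(2, 1), (2, 2), (2, 3), (2, 4), (2, 5), (2, 6), (3, 1), (3, 2), (3, 3), (3, 4), (3, 5), (3, 6)]
Unfold 3 (reflect across h@2): 24 holes -> [(0, 1), (0, 2), (0, 3), (0, 4), (0, 5), (0, 6), (1, 1), (1, 2), (1, 3), (1, 4), (1, 5), (1, 6), (2, 1), (2, 2), (2, 3), (2, 4), (2, 5), (2, 6), (3, 1), (3, 2), (3, 3), (3, 4), (3, 5), (3, 6)]
Unfold 4 (reflect across h@4): 48 holes -> [(0, 1), (0, 2), (0, 3), (0, 4), (0, 5), (0, 6), (1, 1), (1, 2), (1, 3), (1, 4), (1, 5), (1, 6), (2, 1), (2, 2), (2, 3), (2, 4), (2, 5), (2, 6), (3, 1), (3, 2), (3, 3), (3, 4), (3, 5), (3, 6), (4, 1), (4, 2), (4, 3), (4, 4), (4, 5), (4, 6), (5, 1), (5, 2), (5, 3), (5, 4), (5, 5), (5, 6), (6, 1), (6, 2), (6, 3), (6, 4), (6, 5), (6, 6), (7, 1), (7, 2), (7, 3), (7, 4), (7, 5), (7, 6)]
Unfold 5 (reflect across h@8): 96 holes -> [(0, 1), (0, 2), (0, 3), (0, 4), (0, 5), (0, 6), (1, 1), (1, 2), (1, 3), (1, 4), (1, 5), (1, 6), (2, 1), (2, 2), (2, 3), (2, 4), (2, 5), (2, 6), (3, 1), (3, 2), (3, 3), (3, 4), (3, 5), (3, 6), (4, 1), (4, 2), (4, 3), (4, 4), (4, 5), (4, 6), (5, 1), (5, 2), (5, 3), (5, 4), (5, 5), (5, 6), (6, 1), (6, 2), (6, 3), (6, 4), (6, 5), (6, 6), (7, 1), (7, 2), (7, 3), (7, 4), (7, 5), (7, 6), (8, 1), (8, 2), (8, 3), (8, 4), (8, 5), (8, 6), (9, 1), (9, 2), (9, 3), (9, 4), (9, 5), (9, 6), (10, 1), (10, 2), (10, 3), (10, 4), (10, 5), (10, 6), (11, 1), (11, 2), (11, 3), (11, 4), (11, 5), (11, 6), (12, 1), (12, 2), (12, 3), (12, 4), (12, 5), (12, 6), (13, 1), (13, 2), (13, 3), (13, 4), (13, 5), (13, 6), (14, 1), (14, 2), (14, 3), (14, 4), (14, 5), (14, 6), (15, 1), (15, 2), (15, 3), (15, 4), (15, 5), (15, 6)]

Answer: .OOOOOO.
.OOOOOO.
.OOOOOO.
.OOOOOO.
.OOOOOO.
.OOOOOO.
.OOOOOO.
.OOOOOO.
.OOOOOO.
.OOOOOO.
.OOOOOO.
.OOOOOO.
.OOOOOO.
.OOOOOO.
.OOOOOO.
.OOOOOO.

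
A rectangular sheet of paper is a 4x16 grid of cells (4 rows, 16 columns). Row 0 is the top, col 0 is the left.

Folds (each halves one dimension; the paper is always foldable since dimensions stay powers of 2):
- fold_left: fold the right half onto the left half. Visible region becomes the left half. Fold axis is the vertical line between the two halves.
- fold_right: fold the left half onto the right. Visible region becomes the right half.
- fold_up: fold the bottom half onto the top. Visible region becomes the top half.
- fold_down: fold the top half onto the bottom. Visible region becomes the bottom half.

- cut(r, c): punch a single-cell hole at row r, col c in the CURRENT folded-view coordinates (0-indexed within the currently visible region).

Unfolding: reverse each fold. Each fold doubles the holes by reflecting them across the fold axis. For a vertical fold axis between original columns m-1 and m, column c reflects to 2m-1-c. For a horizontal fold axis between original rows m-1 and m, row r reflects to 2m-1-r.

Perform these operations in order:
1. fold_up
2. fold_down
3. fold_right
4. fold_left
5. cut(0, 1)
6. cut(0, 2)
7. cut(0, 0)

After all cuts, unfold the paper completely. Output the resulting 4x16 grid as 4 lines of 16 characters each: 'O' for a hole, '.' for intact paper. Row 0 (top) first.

Op 1 fold_up: fold axis h@2; visible region now rows[0,2) x cols[0,16) = 2x16
Op 2 fold_down: fold axis h@1; visible region now rows[1,2) x cols[0,16) = 1x16
Op 3 fold_right: fold axis v@8; visible region now rows[1,2) x cols[8,16) = 1x8
Op 4 fold_left: fold axis v@12; visible region now rows[1,2) x cols[8,12) = 1x4
Op 5 cut(0, 1): punch at orig (1,9); cuts so far [(1, 9)]; region rows[1,2) x cols[8,12) = 1x4
Op 6 cut(0, 2): punch at orig (1,10); cuts so far [(1, 9), (1, 10)]; region rows[1,2) x cols[8,12) = 1x4
Op 7 cut(0, 0): punch at orig (1,8); cuts so far [(1, 8), (1, 9), (1, 10)]; region rows[1,2) x cols[8,12) = 1x4
Unfold 1 (reflect across v@12): 6 holes -> [(1, 8), (1, 9), (1, 10), (1, 13), (1, 14), (1, 15)]
Unfold 2 (reflect across v@8): 12 holes -> [(1, 0), (1, 1), (1, 2), (1, 5), (1, 6), (1, 7), (1, 8), (1, 9), (1, 10), (1, 13), (1, 14), (1, 15)]
Unfold 3 (reflect across h@1): 24 holes -> [(0, 0), (0, 1), (0, 2), (0, 5), (0, 6), (0, 7), (0, 8), (0, 9), (0, 10), (0, 13), (0, 14), (0, 15), (1, 0), (1, 1), (1, 2), (1, 5), (1, 6), (1, 7), (1, 8), (1, 9), (1, 10), (1, 13), (1, 14), (1, 15)]
Unfold 4 (reflect across h@2): 48 holes -> [(0, 0), (0, 1), (0, 2), (0, 5), (0, 6), (0, 7), (0, 8), (0, 9), (0, 10), (0, 13), (0, 14), (0, 15), (1, 0), (1, 1), (1, 2), (1, 5), (1, 6), (1, 7), (1, 8), (1, 9), (1, 10), (1, 13), (1, 14), (1, 15), (2, 0), (2, 1), (2, 2), (2, 5), (2, 6), (2, 7), (2, 8), (2, 9), (2, 10), (2, 13), (2, 14), (2, 15), (3, 0), (3, 1), (3, 2), (3, 5), (3, 6), (3, 7), (3, 8), (3, 9), (3, 10), (3, 13), (3, 14), (3, 15)]

Answer: OOO..OOOOOO..OOO
OOO..OOOOOO..OOO
OOO..OOOOOO..OOO
OOO..OOOOOO..OOO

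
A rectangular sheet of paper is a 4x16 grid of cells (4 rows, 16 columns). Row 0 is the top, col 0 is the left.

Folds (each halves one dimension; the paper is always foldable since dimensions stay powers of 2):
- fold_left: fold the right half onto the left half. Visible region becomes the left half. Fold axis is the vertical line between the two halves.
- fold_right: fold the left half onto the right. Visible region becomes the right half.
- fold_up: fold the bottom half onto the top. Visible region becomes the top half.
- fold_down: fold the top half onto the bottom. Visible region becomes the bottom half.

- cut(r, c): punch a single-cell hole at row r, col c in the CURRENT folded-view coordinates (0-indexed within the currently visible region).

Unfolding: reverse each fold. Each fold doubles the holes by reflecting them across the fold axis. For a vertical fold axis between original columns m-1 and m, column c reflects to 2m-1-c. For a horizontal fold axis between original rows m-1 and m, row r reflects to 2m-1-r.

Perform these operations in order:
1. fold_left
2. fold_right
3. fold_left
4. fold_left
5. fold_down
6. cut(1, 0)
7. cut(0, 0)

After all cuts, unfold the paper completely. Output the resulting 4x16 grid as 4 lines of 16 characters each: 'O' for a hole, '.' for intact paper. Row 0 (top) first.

Answer: OOOOOOOOOOOOOOOO
OOOOOOOOOOOOOOOO
OOOOOOOOOOOOOOOO
OOOOOOOOOOOOOOOO

Derivation:
Op 1 fold_left: fold axis v@8; visible region now rows[0,4) x cols[0,8) = 4x8
Op 2 fold_right: fold axis v@4; visible region now rows[0,4) x cols[4,8) = 4x4
Op 3 fold_left: fold axis v@6; visible region now rows[0,4) x cols[4,6) = 4x2
Op 4 fold_left: fold axis v@5; visible region now rows[0,4) x cols[4,5) = 4x1
Op 5 fold_down: fold axis h@2; visible region now rows[2,4) x cols[4,5) = 2x1
Op 6 cut(1, 0): punch at orig (3,4); cuts so far [(3, 4)]; region rows[2,4) x cols[4,5) = 2x1
Op 7 cut(0, 0): punch at orig (2,4); cuts so far [(2, 4), (3, 4)]; region rows[2,4) x cols[4,5) = 2x1
Unfold 1 (reflect across h@2): 4 holes -> [(0, 4), (1, 4), (2, 4), (3, 4)]
Unfold 2 (reflect across v@5): 8 holes -> [(0, 4), (0, 5), (1, 4), (1, 5), (2, 4), (2, 5), (3, 4), (3, 5)]
Unfold 3 (reflect across v@6): 16 holes -> [(0, 4), (0, 5), (0, 6), (0, 7), (1, 4), (1, 5), (1, 6), (1, 7), (2, 4), (2, 5), (2, 6), (2, 7), (3, 4), (3, 5), (3, 6), (3, 7)]
Unfold 4 (reflect across v@4): 32 holes -> [(0, 0), (0, 1), (0, 2), (0, 3), (0, 4), (0, 5), (0, 6), (0, 7), (1, 0), (1, 1), (1, 2), (1, 3), (1, 4), (1, 5), (1, 6), (1, 7), (2, 0), (2, 1), (2, 2), (2, 3), (2, 4), (2, 5), (2, 6), (2, 7), (3, 0), (3, 1), (3, 2), (3, 3), (3, 4), (3, 5), (3, 6), (3, 7)]
Unfold 5 (reflect across v@8): 64 holes -> [(0, 0), (0, 1), (0, 2), (0, 3), (0, 4), (0, 5), (0, 6), (0, 7), (0, 8), (0, 9), (0, 10), (0, 11), (0, 12), (0, 13), (0, 14), (0, 15), (1, 0), (1, 1), (1, 2), (1, 3), (1, 4), (1, 5), (1, 6), (1, 7), (1, 8), (1, 9), (1, 10), (1, 11), (1, 12), (1, 13), (1, 14), (1, 15), (2, 0), (2, 1), (2, 2), (2, 3), (2, 4), (2, 5), (2, 6), (2, 7), (2, 8), (2, 9), (2, 10), (2, 11), (2, 12), (2, 13), (2, 14), (2, 15), (3, 0), (3, 1), (3, 2), (3, 3), (3, 4), (3, 5), (3, 6), (3, 7), (3, 8), (3, 9), (3, 10), (3, 11), (3, 12), (3, 13), (3, 14), (3, 15)]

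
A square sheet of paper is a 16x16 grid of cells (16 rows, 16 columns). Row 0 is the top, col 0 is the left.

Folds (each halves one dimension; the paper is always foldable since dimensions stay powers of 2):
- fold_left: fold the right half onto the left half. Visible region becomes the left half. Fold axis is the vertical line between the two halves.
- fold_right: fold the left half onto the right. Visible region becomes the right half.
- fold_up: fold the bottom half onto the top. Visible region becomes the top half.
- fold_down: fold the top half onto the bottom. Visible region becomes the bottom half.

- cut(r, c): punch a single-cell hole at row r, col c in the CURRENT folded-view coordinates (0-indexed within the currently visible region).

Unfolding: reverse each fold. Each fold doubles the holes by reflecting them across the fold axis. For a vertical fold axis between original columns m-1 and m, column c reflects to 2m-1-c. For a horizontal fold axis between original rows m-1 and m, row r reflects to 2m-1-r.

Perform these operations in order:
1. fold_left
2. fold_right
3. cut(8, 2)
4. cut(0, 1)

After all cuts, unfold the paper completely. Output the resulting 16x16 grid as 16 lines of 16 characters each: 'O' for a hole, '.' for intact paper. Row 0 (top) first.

Op 1 fold_left: fold axis v@8; visible region now rows[0,16) x cols[0,8) = 16x8
Op 2 fold_right: fold axis v@4; visible region now rows[0,16) x cols[4,8) = 16x4
Op 3 cut(8, 2): punch at orig (8,6); cuts so far [(8, 6)]; region rows[0,16) x cols[4,8) = 16x4
Op 4 cut(0, 1): punch at orig (0,5); cuts so far [(0, 5), (8, 6)]; region rows[0,16) x cols[4,8) = 16x4
Unfold 1 (reflect across v@4): 4 holes -> [(0, 2), (0, 5), (8, 1), (8, 6)]
Unfold 2 (reflect across v@8): 8 holes -> [(0, 2), (0, 5), (0, 10), (0, 13), (8, 1), (8, 6), (8, 9), (8, 14)]

Answer: ..O..O....O..O..
................
................
................
................
................
................
................
.O....O..O....O.
................
................
................
................
................
................
................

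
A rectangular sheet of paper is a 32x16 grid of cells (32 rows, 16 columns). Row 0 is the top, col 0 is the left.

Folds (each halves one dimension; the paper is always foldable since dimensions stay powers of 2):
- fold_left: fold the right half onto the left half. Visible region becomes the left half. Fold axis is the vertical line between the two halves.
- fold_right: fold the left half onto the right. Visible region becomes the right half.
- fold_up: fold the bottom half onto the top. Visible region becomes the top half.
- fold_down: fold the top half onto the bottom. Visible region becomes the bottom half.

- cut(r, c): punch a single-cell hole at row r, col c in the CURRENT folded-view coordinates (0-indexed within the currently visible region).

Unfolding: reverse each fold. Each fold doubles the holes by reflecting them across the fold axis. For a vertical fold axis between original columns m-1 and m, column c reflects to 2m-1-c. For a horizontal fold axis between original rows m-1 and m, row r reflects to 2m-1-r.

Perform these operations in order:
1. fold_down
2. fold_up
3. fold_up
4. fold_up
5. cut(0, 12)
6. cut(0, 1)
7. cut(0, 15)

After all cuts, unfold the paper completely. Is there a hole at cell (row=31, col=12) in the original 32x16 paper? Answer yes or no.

Answer: yes

Derivation:
Op 1 fold_down: fold axis h@16; visible region now rows[16,32) x cols[0,16) = 16x16
Op 2 fold_up: fold axis h@24; visible region now rows[16,24) x cols[0,16) = 8x16
Op 3 fold_up: fold axis h@20; visible region now rows[16,20) x cols[0,16) = 4x16
Op 4 fold_up: fold axis h@18; visible region now rows[16,18) x cols[0,16) = 2x16
Op 5 cut(0, 12): punch at orig (16,12); cuts so far [(16, 12)]; region rows[16,18) x cols[0,16) = 2x16
Op 6 cut(0, 1): punch at orig (16,1); cuts so far [(16, 1), (16, 12)]; region rows[16,18) x cols[0,16) = 2x16
Op 7 cut(0, 15): punch at orig (16,15); cuts so far [(16, 1), (16, 12), (16, 15)]; region rows[16,18) x cols[0,16) = 2x16
Unfold 1 (reflect across h@18): 6 holes -> [(16, 1), (16, 12), (16, 15), (19, 1), (19, 12), (19, 15)]
Unfold 2 (reflect across h@20): 12 holes -> [(16, 1), (16, 12), (16, 15), (19, 1), (19, 12), (19, 15), (20, 1), (20, 12), (20, 15), (23, 1), (23, 12), (23, 15)]
Unfold 3 (reflect across h@24): 24 holes -> [(16, 1), (16, 12), (16, 15), (19, 1), (19, 12), (19, 15), (20, 1), (20, 12), (20, 15), (23, 1), (23, 12), (23, 15), (24, 1), (24, 12), (24, 15), (27, 1), (27, 12), (27, 15), (28, 1), (28, 12), (28, 15), (31, 1), (31, 12), (31, 15)]
Unfold 4 (reflect across h@16): 48 holes -> [(0, 1), (0, 12), (0, 15), (3, 1), (3, 12), (3, 15), (4, 1), (4, 12), (4, 15), (7, 1), (7, 12), (7, 15), (8, 1), (8, 12), (8, 15), (11, 1), (11, 12), (11, 15), (12, 1), (12, 12), (12, 15), (15, 1), (15, 12), (15, 15), (16, 1), (16, 12), (16, 15), (19, 1), (19, 12), (19, 15), (20, 1), (20, 12), (20, 15), (23, 1), (23, 12), (23, 15), (24, 1), (24, 12), (24, 15), (27, 1), (27, 12), (27, 15), (28, 1), (28, 12), (28, 15), (31, 1), (31, 12), (31, 15)]
Holes: [(0, 1), (0, 12), (0, 15), (3, 1), (3, 12), (3, 15), (4, 1), (4, 12), (4, 15), (7, 1), (7, 12), (7, 15), (8, 1), (8, 12), (8, 15), (11, 1), (11, 12), (11, 15), (12, 1), (12, 12), (12, 15), (15, 1), (15, 12), (15, 15), (16, 1), (16, 12), (16, 15), (19, 1), (19, 12), (19, 15), (20, 1), (20, 12), (20, 15), (23, 1), (23, 12), (23, 15), (24, 1), (24, 12), (24, 15), (27, 1), (27, 12), (27, 15), (28, 1), (28, 12), (28, 15), (31, 1), (31, 12), (31, 15)]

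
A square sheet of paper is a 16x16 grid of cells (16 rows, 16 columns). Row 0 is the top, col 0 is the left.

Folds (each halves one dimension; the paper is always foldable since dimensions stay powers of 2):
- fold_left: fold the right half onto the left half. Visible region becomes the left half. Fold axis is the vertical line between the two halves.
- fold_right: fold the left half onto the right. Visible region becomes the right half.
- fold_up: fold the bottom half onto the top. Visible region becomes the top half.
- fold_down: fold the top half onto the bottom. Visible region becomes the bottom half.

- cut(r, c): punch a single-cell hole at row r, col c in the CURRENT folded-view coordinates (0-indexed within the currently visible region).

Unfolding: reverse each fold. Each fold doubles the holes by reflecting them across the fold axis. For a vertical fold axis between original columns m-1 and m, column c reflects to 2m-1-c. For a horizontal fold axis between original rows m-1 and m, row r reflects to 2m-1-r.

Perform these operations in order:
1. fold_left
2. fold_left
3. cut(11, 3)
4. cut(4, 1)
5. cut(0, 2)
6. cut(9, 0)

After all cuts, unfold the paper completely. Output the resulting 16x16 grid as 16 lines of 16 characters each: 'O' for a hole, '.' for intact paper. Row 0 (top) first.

Op 1 fold_left: fold axis v@8; visible region now rows[0,16) x cols[0,8) = 16x8
Op 2 fold_left: fold axis v@4; visible region now rows[0,16) x cols[0,4) = 16x4
Op 3 cut(11, 3): punch at orig (11,3); cuts so far [(11, 3)]; region rows[0,16) x cols[0,4) = 16x4
Op 4 cut(4, 1): punch at orig (4,1); cuts so far [(4, 1), (11, 3)]; region rows[0,16) x cols[0,4) = 16x4
Op 5 cut(0, 2): punch at orig (0,2); cuts so far [(0, 2), (4, 1), (11, 3)]; region rows[0,16) x cols[0,4) = 16x4
Op 6 cut(9, 0): punch at orig (9,0); cuts so far [(0, 2), (4, 1), (9, 0), (11, 3)]; region rows[0,16) x cols[0,4) = 16x4
Unfold 1 (reflect across v@4): 8 holes -> [(0, 2), (0, 5), (4, 1), (4, 6), (9, 0), (9, 7), (11, 3), (11, 4)]
Unfold 2 (reflect across v@8): 16 holes -> [(0, 2), (0, 5), (0, 10), (0, 13), (4, 1), (4, 6), (4, 9), (4, 14), (9, 0), (9, 7), (9, 8), (9, 15), (11, 3), (11, 4), (11, 11), (11, 12)]

Answer: ..O..O....O..O..
................
................
................
.O....O..O....O.
................
................
................
................
O......OO......O
................
...OO......OO...
................
................
................
................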